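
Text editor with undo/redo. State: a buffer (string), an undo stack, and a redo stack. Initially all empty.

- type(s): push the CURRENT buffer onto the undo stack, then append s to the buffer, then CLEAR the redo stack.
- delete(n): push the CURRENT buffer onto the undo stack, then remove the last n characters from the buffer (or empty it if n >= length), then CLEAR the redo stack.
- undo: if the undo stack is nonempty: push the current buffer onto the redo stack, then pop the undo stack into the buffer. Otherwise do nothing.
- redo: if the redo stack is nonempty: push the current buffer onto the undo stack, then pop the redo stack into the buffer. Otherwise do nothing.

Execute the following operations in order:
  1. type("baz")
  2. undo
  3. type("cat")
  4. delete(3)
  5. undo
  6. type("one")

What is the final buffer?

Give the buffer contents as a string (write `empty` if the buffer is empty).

After op 1 (type): buf='baz' undo_depth=1 redo_depth=0
After op 2 (undo): buf='(empty)' undo_depth=0 redo_depth=1
After op 3 (type): buf='cat' undo_depth=1 redo_depth=0
After op 4 (delete): buf='(empty)' undo_depth=2 redo_depth=0
After op 5 (undo): buf='cat' undo_depth=1 redo_depth=1
After op 6 (type): buf='catone' undo_depth=2 redo_depth=0

Answer: catone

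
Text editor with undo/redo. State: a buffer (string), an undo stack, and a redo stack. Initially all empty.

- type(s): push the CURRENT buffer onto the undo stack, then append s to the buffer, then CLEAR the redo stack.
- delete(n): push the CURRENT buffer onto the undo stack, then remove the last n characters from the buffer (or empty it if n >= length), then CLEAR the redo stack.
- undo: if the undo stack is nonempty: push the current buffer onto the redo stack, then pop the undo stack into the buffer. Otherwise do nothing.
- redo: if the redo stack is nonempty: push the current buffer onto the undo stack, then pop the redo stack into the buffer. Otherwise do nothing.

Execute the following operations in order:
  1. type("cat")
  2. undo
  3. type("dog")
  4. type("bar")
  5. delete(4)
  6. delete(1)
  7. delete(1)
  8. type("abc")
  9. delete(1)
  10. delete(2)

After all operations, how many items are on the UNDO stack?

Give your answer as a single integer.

Answer: 8

Derivation:
After op 1 (type): buf='cat' undo_depth=1 redo_depth=0
After op 2 (undo): buf='(empty)' undo_depth=0 redo_depth=1
After op 3 (type): buf='dog' undo_depth=1 redo_depth=0
After op 4 (type): buf='dogbar' undo_depth=2 redo_depth=0
After op 5 (delete): buf='do' undo_depth=3 redo_depth=0
After op 6 (delete): buf='d' undo_depth=4 redo_depth=0
After op 7 (delete): buf='(empty)' undo_depth=5 redo_depth=0
After op 8 (type): buf='abc' undo_depth=6 redo_depth=0
After op 9 (delete): buf='ab' undo_depth=7 redo_depth=0
After op 10 (delete): buf='(empty)' undo_depth=8 redo_depth=0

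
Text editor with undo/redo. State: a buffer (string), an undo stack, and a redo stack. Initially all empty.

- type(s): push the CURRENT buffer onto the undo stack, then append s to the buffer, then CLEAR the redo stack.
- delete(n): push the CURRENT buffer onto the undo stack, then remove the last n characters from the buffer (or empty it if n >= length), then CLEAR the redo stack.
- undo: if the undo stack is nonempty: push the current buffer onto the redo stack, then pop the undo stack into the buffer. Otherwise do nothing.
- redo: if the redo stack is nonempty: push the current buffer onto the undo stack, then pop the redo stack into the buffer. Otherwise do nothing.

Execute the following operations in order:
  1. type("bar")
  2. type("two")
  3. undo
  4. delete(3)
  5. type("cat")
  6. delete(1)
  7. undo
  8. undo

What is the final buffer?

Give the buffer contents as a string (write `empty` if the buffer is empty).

After op 1 (type): buf='bar' undo_depth=1 redo_depth=0
After op 2 (type): buf='bartwo' undo_depth=2 redo_depth=0
After op 3 (undo): buf='bar' undo_depth=1 redo_depth=1
After op 4 (delete): buf='(empty)' undo_depth=2 redo_depth=0
After op 5 (type): buf='cat' undo_depth=3 redo_depth=0
After op 6 (delete): buf='ca' undo_depth=4 redo_depth=0
After op 7 (undo): buf='cat' undo_depth=3 redo_depth=1
After op 8 (undo): buf='(empty)' undo_depth=2 redo_depth=2

Answer: empty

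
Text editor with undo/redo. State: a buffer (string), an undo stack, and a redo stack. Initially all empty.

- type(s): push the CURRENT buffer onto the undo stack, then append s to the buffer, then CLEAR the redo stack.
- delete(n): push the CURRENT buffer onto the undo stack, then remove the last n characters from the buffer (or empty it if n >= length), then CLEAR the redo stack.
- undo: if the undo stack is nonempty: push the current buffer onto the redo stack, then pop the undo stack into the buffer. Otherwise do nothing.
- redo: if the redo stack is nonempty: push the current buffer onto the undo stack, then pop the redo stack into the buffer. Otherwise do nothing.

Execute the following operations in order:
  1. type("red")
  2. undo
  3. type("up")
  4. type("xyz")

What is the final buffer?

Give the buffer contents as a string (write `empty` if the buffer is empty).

Answer: upxyz

Derivation:
After op 1 (type): buf='red' undo_depth=1 redo_depth=0
After op 2 (undo): buf='(empty)' undo_depth=0 redo_depth=1
After op 3 (type): buf='up' undo_depth=1 redo_depth=0
After op 4 (type): buf='upxyz' undo_depth=2 redo_depth=0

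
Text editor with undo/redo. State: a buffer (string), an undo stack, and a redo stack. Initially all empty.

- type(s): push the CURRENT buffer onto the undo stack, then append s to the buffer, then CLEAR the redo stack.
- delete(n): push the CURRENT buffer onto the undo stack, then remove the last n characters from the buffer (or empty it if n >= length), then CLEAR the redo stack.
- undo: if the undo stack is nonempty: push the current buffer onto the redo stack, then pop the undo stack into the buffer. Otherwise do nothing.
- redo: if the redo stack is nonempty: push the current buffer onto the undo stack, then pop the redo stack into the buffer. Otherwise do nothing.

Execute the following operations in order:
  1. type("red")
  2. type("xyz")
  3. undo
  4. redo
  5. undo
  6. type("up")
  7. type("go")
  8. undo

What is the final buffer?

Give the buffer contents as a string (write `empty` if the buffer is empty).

Answer: redup

Derivation:
After op 1 (type): buf='red' undo_depth=1 redo_depth=0
After op 2 (type): buf='redxyz' undo_depth=2 redo_depth=0
After op 3 (undo): buf='red' undo_depth=1 redo_depth=1
After op 4 (redo): buf='redxyz' undo_depth=2 redo_depth=0
After op 5 (undo): buf='red' undo_depth=1 redo_depth=1
After op 6 (type): buf='redup' undo_depth=2 redo_depth=0
After op 7 (type): buf='redupgo' undo_depth=3 redo_depth=0
After op 8 (undo): buf='redup' undo_depth=2 redo_depth=1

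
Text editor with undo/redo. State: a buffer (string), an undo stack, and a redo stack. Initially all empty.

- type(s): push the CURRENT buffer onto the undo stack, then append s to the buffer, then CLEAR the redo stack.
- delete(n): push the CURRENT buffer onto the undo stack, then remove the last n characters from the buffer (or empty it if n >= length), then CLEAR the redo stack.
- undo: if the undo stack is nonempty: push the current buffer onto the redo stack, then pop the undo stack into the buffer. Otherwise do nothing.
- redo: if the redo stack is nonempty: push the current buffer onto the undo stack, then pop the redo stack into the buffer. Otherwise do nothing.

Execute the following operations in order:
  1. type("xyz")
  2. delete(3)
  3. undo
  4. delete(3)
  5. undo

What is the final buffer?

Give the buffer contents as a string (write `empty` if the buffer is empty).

After op 1 (type): buf='xyz' undo_depth=1 redo_depth=0
After op 2 (delete): buf='(empty)' undo_depth=2 redo_depth=0
After op 3 (undo): buf='xyz' undo_depth=1 redo_depth=1
After op 4 (delete): buf='(empty)' undo_depth=2 redo_depth=0
After op 5 (undo): buf='xyz' undo_depth=1 redo_depth=1

Answer: xyz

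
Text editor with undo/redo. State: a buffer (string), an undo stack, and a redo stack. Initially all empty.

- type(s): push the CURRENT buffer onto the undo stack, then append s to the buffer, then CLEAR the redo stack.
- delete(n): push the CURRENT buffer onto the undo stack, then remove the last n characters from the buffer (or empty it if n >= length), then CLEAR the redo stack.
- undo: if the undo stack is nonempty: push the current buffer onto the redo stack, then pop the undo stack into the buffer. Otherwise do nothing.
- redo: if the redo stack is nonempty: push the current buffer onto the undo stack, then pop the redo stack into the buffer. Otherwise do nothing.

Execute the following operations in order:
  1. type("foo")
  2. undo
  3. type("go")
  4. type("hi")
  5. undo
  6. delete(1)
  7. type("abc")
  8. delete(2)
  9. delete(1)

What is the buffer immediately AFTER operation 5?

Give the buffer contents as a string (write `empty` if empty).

Answer: go

Derivation:
After op 1 (type): buf='foo' undo_depth=1 redo_depth=0
After op 2 (undo): buf='(empty)' undo_depth=0 redo_depth=1
After op 3 (type): buf='go' undo_depth=1 redo_depth=0
After op 4 (type): buf='gohi' undo_depth=2 redo_depth=0
After op 5 (undo): buf='go' undo_depth=1 redo_depth=1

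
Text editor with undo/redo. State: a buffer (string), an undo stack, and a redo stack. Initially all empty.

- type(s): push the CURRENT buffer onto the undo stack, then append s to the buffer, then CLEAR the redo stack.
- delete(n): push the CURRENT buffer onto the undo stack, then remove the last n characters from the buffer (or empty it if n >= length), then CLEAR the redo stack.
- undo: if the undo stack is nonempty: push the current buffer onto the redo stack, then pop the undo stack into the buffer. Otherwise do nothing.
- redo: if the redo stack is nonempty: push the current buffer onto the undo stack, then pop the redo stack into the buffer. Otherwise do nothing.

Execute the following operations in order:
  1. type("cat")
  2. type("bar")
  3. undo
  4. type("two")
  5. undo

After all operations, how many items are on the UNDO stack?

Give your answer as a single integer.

After op 1 (type): buf='cat' undo_depth=1 redo_depth=0
After op 2 (type): buf='catbar' undo_depth=2 redo_depth=0
After op 3 (undo): buf='cat' undo_depth=1 redo_depth=1
After op 4 (type): buf='cattwo' undo_depth=2 redo_depth=0
After op 5 (undo): buf='cat' undo_depth=1 redo_depth=1

Answer: 1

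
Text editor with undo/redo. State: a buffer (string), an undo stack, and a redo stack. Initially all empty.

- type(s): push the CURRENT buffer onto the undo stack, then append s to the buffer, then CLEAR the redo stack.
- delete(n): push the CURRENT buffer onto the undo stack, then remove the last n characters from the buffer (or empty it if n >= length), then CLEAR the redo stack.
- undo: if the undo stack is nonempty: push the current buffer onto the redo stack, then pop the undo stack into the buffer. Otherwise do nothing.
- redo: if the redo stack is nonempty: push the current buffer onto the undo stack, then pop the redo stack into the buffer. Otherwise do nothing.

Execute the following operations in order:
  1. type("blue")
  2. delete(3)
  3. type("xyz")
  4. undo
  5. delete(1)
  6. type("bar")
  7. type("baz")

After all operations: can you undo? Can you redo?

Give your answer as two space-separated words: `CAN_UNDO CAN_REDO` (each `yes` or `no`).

After op 1 (type): buf='blue' undo_depth=1 redo_depth=0
After op 2 (delete): buf='b' undo_depth=2 redo_depth=0
After op 3 (type): buf='bxyz' undo_depth=3 redo_depth=0
After op 4 (undo): buf='b' undo_depth=2 redo_depth=1
After op 5 (delete): buf='(empty)' undo_depth=3 redo_depth=0
After op 6 (type): buf='bar' undo_depth=4 redo_depth=0
After op 7 (type): buf='barbaz' undo_depth=5 redo_depth=0

Answer: yes no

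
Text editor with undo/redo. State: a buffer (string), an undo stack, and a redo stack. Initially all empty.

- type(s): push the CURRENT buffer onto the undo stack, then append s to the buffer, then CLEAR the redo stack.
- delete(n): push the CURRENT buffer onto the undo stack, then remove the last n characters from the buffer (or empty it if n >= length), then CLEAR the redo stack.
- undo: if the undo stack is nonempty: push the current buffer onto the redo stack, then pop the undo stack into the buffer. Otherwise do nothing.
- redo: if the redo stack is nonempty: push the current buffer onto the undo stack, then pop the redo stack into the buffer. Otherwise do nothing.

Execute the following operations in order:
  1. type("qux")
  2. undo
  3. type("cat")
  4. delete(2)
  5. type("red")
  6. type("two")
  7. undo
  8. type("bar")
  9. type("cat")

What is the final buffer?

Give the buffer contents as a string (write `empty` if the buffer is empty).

Answer: credbarcat

Derivation:
After op 1 (type): buf='qux' undo_depth=1 redo_depth=0
After op 2 (undo): buf='(empty)' undo_depth=0 redo_depth=1
After op 3 (type): buf='cat' undo_depth=1 redo_depth=0
After op 4 (delete): buf='c' undo_depth=2 redo_depth=0
After op 5 (type): buf='cred' undo_depth=3 redo_depth=0
After op 6 (type): buf='credtwo' undo_depth=4 redo_depth=0
After op 7 (undo): buf='cred' undo_depth=3 redo_depth=1
After op 8 (type): buf='credbar' undo_depth=4 redo_depth=0
After op 9 (type): buf='credbarcat' undo_depth=5 redo_depth=0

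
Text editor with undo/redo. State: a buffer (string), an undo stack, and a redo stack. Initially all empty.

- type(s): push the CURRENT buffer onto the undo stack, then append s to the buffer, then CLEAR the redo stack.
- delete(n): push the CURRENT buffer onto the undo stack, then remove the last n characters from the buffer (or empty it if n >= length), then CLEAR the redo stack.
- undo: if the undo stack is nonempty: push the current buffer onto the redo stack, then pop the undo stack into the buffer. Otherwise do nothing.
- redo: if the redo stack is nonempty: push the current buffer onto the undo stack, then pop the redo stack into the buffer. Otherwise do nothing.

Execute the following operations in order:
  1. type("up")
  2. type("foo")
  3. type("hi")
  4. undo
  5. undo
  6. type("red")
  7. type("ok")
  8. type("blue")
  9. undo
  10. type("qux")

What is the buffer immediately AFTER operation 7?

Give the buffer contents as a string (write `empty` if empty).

After op 1 (type): buf='up' undo_depth=1 redo_depth=0
After op 2 (type): buf='upfoo' undo_depth=2 redo_depth=0
After op 3 (type): buf='upfoohi' undo_depth=3 redo_depth=0
After op 4 (undo): buf='upfoo' undo_depth=2 redo_depth=1
After op 5 (undo): buf='up' undo_depth=1 redo_depth=2
After op 6 (type): buf='upred' undo_depth=2 redo_depth=0
After op 7 (type): buf='upredok' undo_depth=3 redo_depth=0

Answer: upredok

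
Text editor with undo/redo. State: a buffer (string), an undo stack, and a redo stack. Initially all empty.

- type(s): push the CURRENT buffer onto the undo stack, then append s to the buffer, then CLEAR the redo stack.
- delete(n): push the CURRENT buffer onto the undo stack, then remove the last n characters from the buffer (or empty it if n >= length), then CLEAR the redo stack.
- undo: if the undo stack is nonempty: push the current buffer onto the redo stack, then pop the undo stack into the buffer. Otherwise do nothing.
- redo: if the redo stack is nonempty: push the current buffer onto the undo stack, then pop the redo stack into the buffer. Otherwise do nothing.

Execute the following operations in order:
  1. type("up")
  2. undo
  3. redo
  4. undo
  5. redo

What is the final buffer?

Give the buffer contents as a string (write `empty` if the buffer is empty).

After op 1 (type): buf='up' undo_depth=1 redo_depth=0
After op 2 (undo): buf='(empty)' undo_depth=0 redo_depth=1
After op 3 (redo): buf='up' undo_depth=1 redo_depth=0
After op 4 (undo): buf='(empty)' undo_depth=0 redo_depth=1
After op 5 (redo): buf='up' undo_depth=1 redo_depth=0

Answer: up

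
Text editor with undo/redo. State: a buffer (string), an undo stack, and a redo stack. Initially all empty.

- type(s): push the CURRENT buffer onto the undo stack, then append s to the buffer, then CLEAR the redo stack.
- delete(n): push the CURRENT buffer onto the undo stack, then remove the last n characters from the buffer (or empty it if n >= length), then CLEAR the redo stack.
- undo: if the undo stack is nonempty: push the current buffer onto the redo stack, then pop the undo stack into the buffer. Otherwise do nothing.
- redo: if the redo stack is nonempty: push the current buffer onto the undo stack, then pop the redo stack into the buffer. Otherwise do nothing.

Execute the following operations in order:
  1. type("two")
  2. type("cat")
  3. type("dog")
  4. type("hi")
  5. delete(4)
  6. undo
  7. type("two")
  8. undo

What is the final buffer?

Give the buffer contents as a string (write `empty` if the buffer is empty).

After op 1 (type): buf='two' undo_depth=1 redo_depth=0
After op 2 (type): buf='twocat' undo_depth=2 redo_depth=0
After op 3 (type): buf='twocatdog' undo_depth=3 redo_depth=0
After op 4 (type): buf='twocatdoghi' undo_depth=4 redo_depth=0
After op 5 (delete): buf='twocatd' undo_depth=5 redo_depth=0
After op 6 (undo): buf='twocatdoghi' undo_depth=4 redo_depth=1
After op 7 (type): buf='twocatdoghitwo' undo_depth=5 redo_depth=0
After op 8 (undo): buf='twocatdoghi' undo_depth=4 redo_depth=1

Answer: twocatdoghi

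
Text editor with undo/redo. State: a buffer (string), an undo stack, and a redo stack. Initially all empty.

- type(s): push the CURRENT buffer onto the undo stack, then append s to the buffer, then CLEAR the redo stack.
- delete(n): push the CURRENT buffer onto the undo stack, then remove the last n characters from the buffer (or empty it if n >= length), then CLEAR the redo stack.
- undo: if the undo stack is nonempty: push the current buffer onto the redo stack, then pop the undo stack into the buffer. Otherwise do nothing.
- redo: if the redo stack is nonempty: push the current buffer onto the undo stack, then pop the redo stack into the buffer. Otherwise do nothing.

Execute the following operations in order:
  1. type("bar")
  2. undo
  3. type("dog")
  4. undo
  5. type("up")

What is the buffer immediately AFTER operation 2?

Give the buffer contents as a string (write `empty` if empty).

Answer: empty

Derivation:
After op 1 (type): buf='bar' undo_depth=1 redo_depth=0
After op 2 (undo): buf='(empty)' undo_depth=0 redo_depth=1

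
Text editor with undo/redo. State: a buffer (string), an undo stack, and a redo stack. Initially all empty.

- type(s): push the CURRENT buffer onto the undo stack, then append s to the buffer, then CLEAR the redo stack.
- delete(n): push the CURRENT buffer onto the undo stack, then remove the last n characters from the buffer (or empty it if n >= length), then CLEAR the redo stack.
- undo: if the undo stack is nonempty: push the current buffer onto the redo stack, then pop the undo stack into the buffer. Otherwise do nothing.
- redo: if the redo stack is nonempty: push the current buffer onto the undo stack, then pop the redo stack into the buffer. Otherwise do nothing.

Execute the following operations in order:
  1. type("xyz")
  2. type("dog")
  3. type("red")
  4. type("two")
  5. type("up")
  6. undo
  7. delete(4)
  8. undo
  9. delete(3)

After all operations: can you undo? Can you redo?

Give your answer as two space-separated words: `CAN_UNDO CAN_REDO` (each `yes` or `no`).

Answer: yes no

Derivation:
After op 1 (type): buf='xyz' undo_depth=1 redo_depth=0
After op 2 (type): buf='xyzdog' undo_depth=2 redo_depth=0
After op 3 (type): buf='xyzdogred' undo_depth=3 redo_depth=0
After op 4 (type): buf='xyzdogredtwo' undo_depth=4 redo_depth=0
After op 5 (type): buf='xyzdogredtwoup' undo_depth=5 redo_depth=0
After op 6 (undo): buf='xyzdogredtwo' undo_depth=4 redo_depth=1
After op 7 (delete): buf='xyzdogre' undo_depth=5 redo_depth=0
After op 8 (undo): buf='xyzdogredtwo' undo_depth=4 redo_depth=1
After op 9 (delete): buf='xyzdogred' undo_depth=5 redo_depth=0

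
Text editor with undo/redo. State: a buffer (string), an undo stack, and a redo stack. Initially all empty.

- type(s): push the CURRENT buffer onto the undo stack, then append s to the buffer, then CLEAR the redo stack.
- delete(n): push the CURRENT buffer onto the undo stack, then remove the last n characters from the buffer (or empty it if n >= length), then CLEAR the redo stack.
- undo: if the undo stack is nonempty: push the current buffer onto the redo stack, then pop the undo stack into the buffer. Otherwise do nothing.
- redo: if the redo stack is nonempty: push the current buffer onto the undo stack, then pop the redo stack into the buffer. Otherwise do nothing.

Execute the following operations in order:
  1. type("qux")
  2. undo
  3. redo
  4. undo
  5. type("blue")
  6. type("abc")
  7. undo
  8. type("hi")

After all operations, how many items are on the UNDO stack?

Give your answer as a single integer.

Answer: 2

Derivation:
After op 1 (type): buf='qux' undo_depth=1 redo_depth=0
After op 2 (undo): buf='(empty)' undo_depth=0 redo_depth=1
After op 3 (redo): buf='qux' undo_depth=1 redo_depth=0
After op 4 (undo): buf='(empty)' undo_depth=0 redo_depth=1
After op 5 (type): buf='blue' undo_depth=1 redo_depth=0
After op 6 (type): buf='blueabc' undo_depth=2 redo_depth=0
After op 7 (undo): buf='blue' undo_depth=1 redo_depth=1
After op 8 (type): buf='bluehi' undo_depth=2 redo_depth=0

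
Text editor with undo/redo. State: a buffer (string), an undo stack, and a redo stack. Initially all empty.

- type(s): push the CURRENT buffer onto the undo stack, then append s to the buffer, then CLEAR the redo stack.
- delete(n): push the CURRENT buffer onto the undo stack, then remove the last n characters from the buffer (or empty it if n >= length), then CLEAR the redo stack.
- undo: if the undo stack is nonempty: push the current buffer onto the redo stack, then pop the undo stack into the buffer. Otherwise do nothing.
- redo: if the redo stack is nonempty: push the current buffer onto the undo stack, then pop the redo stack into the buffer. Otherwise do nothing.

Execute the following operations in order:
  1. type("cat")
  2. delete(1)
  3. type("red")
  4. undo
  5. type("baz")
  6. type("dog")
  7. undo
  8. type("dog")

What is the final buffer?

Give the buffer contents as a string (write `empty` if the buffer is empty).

Answer: cabazdog

Derivation:
After op 1 (type): buf='cat' undo_depth=1 redo_depth=0
After op 2 (delete): buf='ca' undo_depth=2 redo_depth=0
After op 3 (type): buf='cared' undo_depth=3 redo_depth=0
After op 4 (undo): buf='ca' undo_depth=2 redo_depth=1
After op 5 (type): buf='cabaz' undo_depth=3 redo_depth=0
After op 6 (type): buf='cabazdog' undo_depth=4 redo_depth=0
After op 7 (undo): buf='cabaz' undo_depth=3 redo_depth=1
After op 8 (type): buf='cabazdog' undo_depth=4 redo_depth=0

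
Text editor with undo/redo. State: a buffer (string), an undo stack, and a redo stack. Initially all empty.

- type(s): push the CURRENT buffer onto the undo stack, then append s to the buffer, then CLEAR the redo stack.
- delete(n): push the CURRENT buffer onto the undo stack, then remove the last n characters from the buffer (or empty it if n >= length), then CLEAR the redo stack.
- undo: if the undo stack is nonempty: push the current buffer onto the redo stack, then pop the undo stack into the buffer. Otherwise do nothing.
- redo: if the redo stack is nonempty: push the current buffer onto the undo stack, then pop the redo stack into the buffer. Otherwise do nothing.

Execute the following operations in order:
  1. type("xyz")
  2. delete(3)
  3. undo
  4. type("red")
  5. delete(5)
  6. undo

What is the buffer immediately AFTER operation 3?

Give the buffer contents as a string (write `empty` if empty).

Answer: xyz

Derivation:
After op 1 (type): buf='xyz' undo_depth=1 redo_depth=0
After op 2 (delete): buf='(empty)' undo_depth=2 redo_depth=0
After op 3 (undo): buf='xyz' undo_depth=1 redo_depth=1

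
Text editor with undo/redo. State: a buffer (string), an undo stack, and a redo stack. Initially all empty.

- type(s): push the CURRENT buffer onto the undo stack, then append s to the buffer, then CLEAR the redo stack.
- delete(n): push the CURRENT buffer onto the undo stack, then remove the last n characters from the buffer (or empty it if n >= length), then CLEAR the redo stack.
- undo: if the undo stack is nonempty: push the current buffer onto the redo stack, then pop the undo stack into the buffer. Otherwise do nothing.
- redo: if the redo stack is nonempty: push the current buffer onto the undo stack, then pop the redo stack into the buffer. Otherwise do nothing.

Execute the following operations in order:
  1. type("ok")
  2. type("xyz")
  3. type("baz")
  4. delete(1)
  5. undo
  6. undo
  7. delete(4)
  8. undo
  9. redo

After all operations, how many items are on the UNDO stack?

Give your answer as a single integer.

After op 1 (type): buf='ok' undo_depth=1 redo_depth=0
After op 2 (type): buf='okxyz' undo_depth=2 redo_depth=0
After op 3 (type): buf='okxyzbaz' undo_depth=3 redo_depth=0
After op 4 (delete): buf='okxyzba' undo_depth=4 redo_depth=0
After op 5 (undo): buf='okxyzbaz' undo_depth=3 redo_depth=1
After op 6 (undo): buf='okxyz' undo_depth=2 redo_depth=2
After op 7 (delete): buf='o' undo_depth=3 redo_depth=0
After op 8 (undo): buf='okxyz' undo_depth=2 redo_depth=1
After op 9 (redo): buf='o' undo_depth=3 redo_depth=0

Answer: 3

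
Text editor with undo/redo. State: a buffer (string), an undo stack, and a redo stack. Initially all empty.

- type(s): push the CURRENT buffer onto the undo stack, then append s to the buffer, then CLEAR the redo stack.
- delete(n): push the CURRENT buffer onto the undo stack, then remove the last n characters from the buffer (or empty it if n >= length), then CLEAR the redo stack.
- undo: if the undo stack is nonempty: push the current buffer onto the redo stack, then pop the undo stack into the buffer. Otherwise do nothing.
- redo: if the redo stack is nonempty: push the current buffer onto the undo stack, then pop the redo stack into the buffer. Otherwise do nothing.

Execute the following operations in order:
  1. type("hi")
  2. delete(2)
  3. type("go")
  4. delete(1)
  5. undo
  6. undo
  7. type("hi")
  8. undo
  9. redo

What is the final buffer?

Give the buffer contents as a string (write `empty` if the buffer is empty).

Answer: hi

Derivation:
After op 1 (type): buf='hi' undo_depth=1 redo_depth=0
After op 2 (delete): buf='(empty)' undo_depth=2 redo_depth=0
After op 3 (type): buf='go' undo_depth=3 redo_depth=0
After op 4 (delete): buf='g' undo_depth=4 redo_depth=0
After op 5 (undo): buf='go' undo_depth=3 redo_depth=1
After op 6 (undo): buf='(empty)' undo_depth=2 redo_depth=2
After op 7 (type): buf='hi' undo_depth=3 redo_depth=0
After op 8 (undo): buf='(empty)' undo_depth=2 redo_depth=1
After op 9 (redo): buf='hi' undo_depth=3 redo_depth=0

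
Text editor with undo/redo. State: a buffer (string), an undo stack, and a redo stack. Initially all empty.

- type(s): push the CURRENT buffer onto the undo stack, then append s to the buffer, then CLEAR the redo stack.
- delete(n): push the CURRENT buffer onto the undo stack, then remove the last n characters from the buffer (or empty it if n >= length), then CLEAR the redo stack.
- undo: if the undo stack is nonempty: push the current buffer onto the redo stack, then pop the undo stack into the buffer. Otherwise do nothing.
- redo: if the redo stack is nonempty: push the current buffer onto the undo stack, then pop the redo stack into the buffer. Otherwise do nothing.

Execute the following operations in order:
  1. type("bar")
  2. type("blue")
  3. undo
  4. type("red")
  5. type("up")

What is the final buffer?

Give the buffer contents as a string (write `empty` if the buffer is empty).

After op 1 (type): buf='bar' undo_depth=1 redo_depth=0
After op 2 (type): buf='barblue' undo_depth=2 redo_depth=0
After op 3 (undo): buf='bar' undo_depth=1 redo_depth=1
After op 4 (type): buf='barred' undo_depth=2 redo_depth=0
After op 5 (type): buf='barredup' undo_depth=3 redo_depth=0

Answer: barredup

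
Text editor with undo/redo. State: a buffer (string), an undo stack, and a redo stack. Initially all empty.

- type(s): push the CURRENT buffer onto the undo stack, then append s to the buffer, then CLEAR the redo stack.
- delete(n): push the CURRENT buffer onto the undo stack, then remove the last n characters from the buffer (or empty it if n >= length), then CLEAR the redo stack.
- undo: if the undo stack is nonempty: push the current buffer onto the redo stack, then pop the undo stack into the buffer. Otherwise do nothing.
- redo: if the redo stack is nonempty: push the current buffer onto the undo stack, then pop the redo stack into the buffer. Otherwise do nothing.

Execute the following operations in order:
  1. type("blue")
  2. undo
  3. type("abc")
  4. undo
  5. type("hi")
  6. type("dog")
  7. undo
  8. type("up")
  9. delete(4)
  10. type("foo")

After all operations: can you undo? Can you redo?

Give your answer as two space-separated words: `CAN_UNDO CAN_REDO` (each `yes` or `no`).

Answer: yes no

Derivation:
After op 1 (type): buf='blue' undo_depth=1 redo_depth=0
After op 2 (undo): buf='(empty)' undo_depth=0 redo_depth=1
After op 3 (type): buf='abc' undo_depth=1 redo_depth=0
After op 4 (undo): buf='(empty)' undo_depth=0 redo_depth=1
After op 5 (type): buf='hi' undo_depth=1 redo_depth=0
After op 6 (type): buf='hidog' undo_depth=2 redo_depth=0
After op 7 (undo): buf='hi' undo_depth=1 redo_depth=1
After op 8 (type): buf='hiup' undo_depth=2 redo_depth=0
After op 9 (delete): buf='(empty)' undo_depth=3 redo_depth=0
After op 10 (type): buf='foo' undo_depth=4 redo_depth=0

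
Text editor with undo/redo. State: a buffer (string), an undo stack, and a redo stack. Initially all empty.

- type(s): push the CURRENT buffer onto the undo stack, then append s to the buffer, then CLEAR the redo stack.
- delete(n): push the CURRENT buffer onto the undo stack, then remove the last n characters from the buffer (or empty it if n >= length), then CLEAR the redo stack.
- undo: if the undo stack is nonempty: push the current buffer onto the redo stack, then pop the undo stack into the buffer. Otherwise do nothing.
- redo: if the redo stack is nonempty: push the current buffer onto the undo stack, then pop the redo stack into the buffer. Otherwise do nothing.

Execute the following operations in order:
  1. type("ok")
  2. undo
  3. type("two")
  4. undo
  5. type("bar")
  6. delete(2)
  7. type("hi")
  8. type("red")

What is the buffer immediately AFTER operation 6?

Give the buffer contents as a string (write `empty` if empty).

After op 1 (type): buf='ok' undo_depth=1 redo_depth=0
After op 2 (undo): buf='(empty)' undo_depth=0 redo_depth=1
After op 3 (type): buf='two' undo_depth=1 redo_depth=0
After op 4 (undo): buf='(empty)' undo_depth=0 redo_depth=1
After op 5 (type): buf='bar' undo_depth=1 redo_depth=0
After op 6 (delete): buf='b' undo_depth=2 redo_depth=0

Answer: b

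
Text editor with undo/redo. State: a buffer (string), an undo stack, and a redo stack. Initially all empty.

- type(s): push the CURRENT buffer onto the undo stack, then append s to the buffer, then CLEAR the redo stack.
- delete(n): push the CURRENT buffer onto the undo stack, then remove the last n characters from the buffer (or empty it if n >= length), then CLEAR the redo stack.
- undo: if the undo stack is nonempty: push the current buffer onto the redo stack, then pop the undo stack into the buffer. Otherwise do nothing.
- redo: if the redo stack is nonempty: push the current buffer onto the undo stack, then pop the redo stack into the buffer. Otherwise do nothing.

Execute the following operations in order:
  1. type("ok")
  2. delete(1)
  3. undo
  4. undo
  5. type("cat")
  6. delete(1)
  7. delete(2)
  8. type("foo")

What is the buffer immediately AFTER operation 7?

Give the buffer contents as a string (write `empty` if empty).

After op 1 (type): buf='ok' undo_depth=1 redo_depth=0
After op 2 (delete): buf='o' undo_depth=2 redo_depth=0
After op 3 (undo): buf='ok' undo_depth=1 redo_depth=1
After op 4 (undo): buf='(empty)' undo_depth=0 redo_depth=2
After op 5 (type): buf='cat' undo_depth=1 redo_depth=0
After op 6 (delete): buf='ca' undo_depth=2 redo_depth=0
After op 7 (delete): buf='(empty)' undo_depth=3 redo_depth=0

Answer: empty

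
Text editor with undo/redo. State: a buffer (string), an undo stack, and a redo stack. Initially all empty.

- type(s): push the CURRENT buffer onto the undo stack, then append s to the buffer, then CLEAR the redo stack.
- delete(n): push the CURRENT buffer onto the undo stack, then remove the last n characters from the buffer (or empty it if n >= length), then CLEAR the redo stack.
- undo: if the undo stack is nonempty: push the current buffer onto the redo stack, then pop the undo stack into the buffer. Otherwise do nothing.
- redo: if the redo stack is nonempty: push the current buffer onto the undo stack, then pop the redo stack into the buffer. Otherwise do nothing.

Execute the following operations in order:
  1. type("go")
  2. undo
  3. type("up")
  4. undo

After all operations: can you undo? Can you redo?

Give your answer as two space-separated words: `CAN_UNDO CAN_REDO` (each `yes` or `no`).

After op 1 (type): buf='go' undo_depth=1 redo_depth=0
After op 2 (undo): buf='(empty)' undo_depth=0 redo_depth=1
After op 3 (type): buf='up' undo_depth=1 redo_depth=0
After op 4 (undo): buf='(empty)' undo_depth=0 redo_depth=1

Answer: no yes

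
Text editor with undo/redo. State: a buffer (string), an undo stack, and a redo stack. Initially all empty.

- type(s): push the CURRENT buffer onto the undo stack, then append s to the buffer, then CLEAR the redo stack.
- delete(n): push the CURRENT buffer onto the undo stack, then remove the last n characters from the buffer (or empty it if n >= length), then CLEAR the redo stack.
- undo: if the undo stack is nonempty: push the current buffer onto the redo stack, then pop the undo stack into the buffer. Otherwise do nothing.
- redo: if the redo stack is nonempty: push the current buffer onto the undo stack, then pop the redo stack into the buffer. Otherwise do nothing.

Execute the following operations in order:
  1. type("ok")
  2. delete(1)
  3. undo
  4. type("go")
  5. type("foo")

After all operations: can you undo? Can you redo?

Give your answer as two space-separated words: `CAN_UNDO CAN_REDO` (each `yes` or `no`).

Answer: yes no

Derivation:
After op 1 (type): buf='ok' undo_depth=1 redo_depth=0
After op 2 (delete): buf='o' undo_depth=2 redo_depth=0
After op 3 (undo): buf='ok' undo_depth=1 redo_depth=1
After op 4 (type): buf='okgo' undo_depth=2 redo_depth=0
After op 5 (type): buf='okgofoo' undo_depth=3 redo_depth=0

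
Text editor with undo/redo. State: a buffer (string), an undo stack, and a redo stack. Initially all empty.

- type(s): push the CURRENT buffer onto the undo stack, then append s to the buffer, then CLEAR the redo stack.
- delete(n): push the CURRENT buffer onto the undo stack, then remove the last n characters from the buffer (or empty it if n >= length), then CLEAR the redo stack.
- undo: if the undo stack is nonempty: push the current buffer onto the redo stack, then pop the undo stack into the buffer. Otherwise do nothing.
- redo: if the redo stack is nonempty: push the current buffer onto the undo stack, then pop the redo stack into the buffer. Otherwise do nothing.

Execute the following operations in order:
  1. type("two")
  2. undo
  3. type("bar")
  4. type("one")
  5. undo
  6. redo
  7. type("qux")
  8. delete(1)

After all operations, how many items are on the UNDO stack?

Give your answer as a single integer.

Answer: 4

Derivation:
After op 1 (type): buf='two' undo_depth=1 redo_depth=0
After op 2 (undo): buf='(empty)' undo_depth=0 redo_depth=1
After op 3 (type): buf='bar' undo_depth=1 redo_depth=0
After op 4 (type): buf='barone' undo_depth=2 redo_depth=0
After op 5 (undo): buf='bar' undo_depth=1 redo_depth=1
After op 6 (redo): buf='barone' undo_depth=2 redo_depth=0
After op 7 (type): buf='baronequx' undo_depth=3 redo_depth=0
After op 8 (delete): buf='baronequ' undo_depth=4 redo_depth=0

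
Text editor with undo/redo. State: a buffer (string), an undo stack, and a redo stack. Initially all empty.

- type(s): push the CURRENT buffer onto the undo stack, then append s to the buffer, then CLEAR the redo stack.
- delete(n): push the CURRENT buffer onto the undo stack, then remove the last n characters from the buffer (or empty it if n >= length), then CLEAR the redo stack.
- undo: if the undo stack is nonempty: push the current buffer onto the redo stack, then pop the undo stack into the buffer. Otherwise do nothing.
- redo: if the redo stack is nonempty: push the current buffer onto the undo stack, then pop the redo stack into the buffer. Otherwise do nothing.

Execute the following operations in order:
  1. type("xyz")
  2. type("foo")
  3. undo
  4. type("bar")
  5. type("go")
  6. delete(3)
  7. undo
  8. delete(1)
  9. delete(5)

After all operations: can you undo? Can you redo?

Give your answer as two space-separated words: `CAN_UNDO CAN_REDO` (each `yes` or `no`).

After op 1 (type): buf='xyz' undo_depth=1 redo_depth=0
After op 2 (type): buf='xyzfoo' undo_depth=2 redo_depth=0
After op 3 (undo): buf='xyz' undo_depth=1 redo_depth=1
After op 4 (type): buf='xyzbar' undo_depth=2 redo_depth=0
After op 5 (type): buf='xyzbargo' undo_depth=3 redo_depth=0
After op 6 (delete): buf='xyzba' undo_depth=4 redo_depth=0
After op 7 (undo): buf='xyzbargo' undo_depth=3 redo_depth=1
After op 8 (delete): buf='xyzbarg' undo_depth=4 redo_depth=0
After op 9 (delete): buf='xy' undo_depth=5 redo_depth=0

Answer: yes no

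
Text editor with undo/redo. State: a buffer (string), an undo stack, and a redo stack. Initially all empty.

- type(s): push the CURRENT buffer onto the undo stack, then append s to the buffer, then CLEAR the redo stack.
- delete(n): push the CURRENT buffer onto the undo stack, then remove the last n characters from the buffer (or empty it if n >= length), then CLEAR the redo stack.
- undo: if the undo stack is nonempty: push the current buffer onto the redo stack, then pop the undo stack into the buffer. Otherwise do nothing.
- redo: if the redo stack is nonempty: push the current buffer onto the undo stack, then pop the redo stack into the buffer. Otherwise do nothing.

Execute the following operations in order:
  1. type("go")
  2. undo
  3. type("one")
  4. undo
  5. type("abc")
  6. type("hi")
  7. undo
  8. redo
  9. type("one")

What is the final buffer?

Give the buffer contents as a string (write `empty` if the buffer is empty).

After op 1 (type): buf='go' undo_depth=1 redo_depth=0
After op 2 (undo): buf='(empty)' undo_depth=0 redo_depth=1
After op 3 (type): buf='one' undo_depth=1 redo_depth=0
After op 4 (undo): buf='(empty)' undo_depth=0 redo_depth=1
After op 5 (type): buf='abc' undo_depth=1 redo_depth=0
After op 6 (type): buf='abchi' undo_depth=2 redo_depth=0
After op 7 (undo): buf='abc' undo_depth=1 redo_depth=1
After op 8 (redo): buf='abchi' undo_depth=2 redo_depth=0
After op 9 (type): buf='abchione' undo_depth=3 redo_depth=0

Answer: abchione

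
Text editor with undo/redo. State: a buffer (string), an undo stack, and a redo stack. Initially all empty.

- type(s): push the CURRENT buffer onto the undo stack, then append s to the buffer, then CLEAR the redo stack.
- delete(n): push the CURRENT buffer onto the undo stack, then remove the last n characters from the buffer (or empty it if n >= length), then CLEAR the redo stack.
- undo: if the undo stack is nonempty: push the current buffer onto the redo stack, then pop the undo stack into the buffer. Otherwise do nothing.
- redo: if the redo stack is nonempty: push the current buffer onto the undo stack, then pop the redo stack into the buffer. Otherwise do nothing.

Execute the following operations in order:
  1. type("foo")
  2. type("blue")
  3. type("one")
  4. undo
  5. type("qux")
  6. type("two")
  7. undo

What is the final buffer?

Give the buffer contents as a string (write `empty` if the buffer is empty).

Answer: foobluequx

Derivation:
After op 1 (type): buf='foo' undo_depth=1 redo_depth=0
After op 2 (type): buf='fooblue' undo_depth=2 redo_depth=0
After op 3 (type): buf='fooblueone' undo_depth=3 redo_depth=0
After op 4 (undo): buf='fooblue' undo_depth=2 redo_depth=1
After op 5 (type): buf='foobluequx' undo_depth=3 redo_depth=0
After op 6 (type): buf='foobluequxtwo' undo_depth=4 redo_depth=0
After op 7 (undo): buf='foobluequx' undo_depth=3 redo_depth=1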